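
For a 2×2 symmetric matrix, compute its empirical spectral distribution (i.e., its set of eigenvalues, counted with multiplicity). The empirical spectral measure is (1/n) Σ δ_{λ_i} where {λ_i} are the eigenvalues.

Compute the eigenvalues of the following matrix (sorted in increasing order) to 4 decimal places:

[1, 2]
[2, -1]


Since M is real symmetric, both eigenvalues are real; they are the roots of det(λI − M) = λ² − (tr M) λ + det M.
tr M = 1 + (-1) = 0.
det M = 1·(-1) − 2² = -1 − 4 = -5.
Characteristic polynomial: λ² − 5 = 0.
Discriminant Δ = (tr M)² − 4·det M = 0 − (-20) = 20; √Δ = 4.472136.
λ = (tr M ± √Δ)/2 = (0 ± 4.472136)/2, giving (tr M − √Δ)/2 = -2.2361 and (tr M + √Δ)/2 = 2.2361.

Eigenvalues sorted in increasing order: [-2.2361, 2.2361].


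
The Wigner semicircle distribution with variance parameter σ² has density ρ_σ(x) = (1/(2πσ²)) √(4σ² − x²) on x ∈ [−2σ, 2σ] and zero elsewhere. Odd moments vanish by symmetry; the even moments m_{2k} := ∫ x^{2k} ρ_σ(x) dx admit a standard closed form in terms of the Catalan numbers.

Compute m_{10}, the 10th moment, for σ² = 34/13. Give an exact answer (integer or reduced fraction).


By the scaled semicircle moment identity, m_{2k} = σ^{2k} · C_k with k = 5.
C_5 = (1/(k+1)) · C(2k, k) = (1/6) · C(10, 5) = (1/6) · 252 = 42.
σ^{2k} = (σ²)^k = (34/13)^5 = 45435424/371293.

Therefore m_{10} = σ^{10} · C_5 = (45435424/371293) · 42 = 1908287808/371293.


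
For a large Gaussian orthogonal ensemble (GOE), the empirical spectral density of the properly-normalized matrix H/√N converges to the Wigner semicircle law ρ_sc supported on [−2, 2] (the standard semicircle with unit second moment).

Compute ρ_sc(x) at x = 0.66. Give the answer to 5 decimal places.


ρ_sc(x) = (1/(2π)) √(4 − x²). With x = 0.66:
  4 − x² = 4 − (0.66)² = 4 − 0.435600 = 3.564400.
  √(4 − x²) = 1.887962.
  1/(2π) = 0.159155.
  ρ_sc(0.66) = 0.159155 · 1.887962 = 0.300478.

Rounded to 5 decimal places: ρ_sc(0.66) ≈ 0.30048.


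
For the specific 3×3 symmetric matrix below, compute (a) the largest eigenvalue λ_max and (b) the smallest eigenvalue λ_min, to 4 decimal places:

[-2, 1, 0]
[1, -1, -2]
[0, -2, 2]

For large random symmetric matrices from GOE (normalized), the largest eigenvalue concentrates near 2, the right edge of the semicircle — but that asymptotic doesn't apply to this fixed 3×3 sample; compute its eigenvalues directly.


Since M is real symmetric, all three eigenvalues are real; they are the roots of det(λI − M) = λ³ − (tr M) λ² + s λ − det M, where s is the sum of the principal 2×2 minors.
tr M = -2 + (-1) + 2 = -1.
s = ((-2)·(-1) − 1²) + ((-2)·2 − 0²) + ((-1)·2 − (-2)²) = 1 + (-4) + (-6) = -9.
det M (expand along row 1) = (-2)·(-6) − 1·2 + 0·(-2) = 10.
Characteristic polynomial: λ³ + λ² − 9λ − 10 = 0.
Substitute λ = y + (tr M)/3 = y − 0.333333 to remove the quadratic term: y³ + p·y + q = 0 with p = s − (tr M)²/3 = -9.333333 and q = −2(tr M)³/27 + (tr M)·s/3 − det M = -6.925926.
Three real roots ⇒ use the trigonometric (Viète) form: r = 2√(−p/3) = 3.527668, φ = arccos(3q/(p·r)) = arccos(0.631066) = 0.887870 rad.
y_k = r·cos(φ/3 − 2πk/3) for k = 0, 1, 2 gives y = 3.374298, -0.796128, -2.578170.
λ_k = y_k − 0.333333 gives λ = 3.0410, -1.1295, -2.9115 (check: the sum is -1.0000 = tr M).

Hence λ_max = 3.0410 and λ_min = -2.9115.


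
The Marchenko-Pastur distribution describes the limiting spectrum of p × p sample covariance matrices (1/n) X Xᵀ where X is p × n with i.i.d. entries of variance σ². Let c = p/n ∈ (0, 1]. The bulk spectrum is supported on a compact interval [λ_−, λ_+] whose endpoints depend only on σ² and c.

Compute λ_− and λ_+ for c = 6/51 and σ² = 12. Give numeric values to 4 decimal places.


c = 6/51 = 0.117647; √c = 0.342997.
λ_− = σ² (1 − √c)² = 12 · (1 − 0.342997)² = 12 · (0.657003)² = 5.179833.
λ_+ = σ² (1 + √c)² = 12 · (1 + 0.342997)² = 12 · (1.342997)² = 21.643697.

Rounded to 4 decimal places: λ_− ≈ 5.1798, λ_+ ≈ 21.6437.


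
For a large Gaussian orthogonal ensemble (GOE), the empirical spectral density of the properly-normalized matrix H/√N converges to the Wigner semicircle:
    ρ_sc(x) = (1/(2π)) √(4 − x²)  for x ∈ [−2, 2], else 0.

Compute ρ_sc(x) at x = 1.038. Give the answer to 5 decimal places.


ρ_sc(x) = (1/(2π)) √(4 − x²). With x = 1.038:
  4 − x² = 4 − (1.038)² = 4 − 1.077444 = 2.922556.
  √(4 − x²) = 1.709548.
  1/(2π) = 0.159155.
  ρ_sc(1.038) = 0.159155 · 1.709548 = 0.272083.

Rounded to 5 decimal places: ρ_sc(1.038) ≈ 0.27208.


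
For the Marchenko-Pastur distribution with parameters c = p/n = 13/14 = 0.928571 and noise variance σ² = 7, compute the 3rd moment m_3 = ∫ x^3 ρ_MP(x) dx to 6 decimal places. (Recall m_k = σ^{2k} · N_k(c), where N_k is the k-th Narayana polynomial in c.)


E[X³] = σ⁶ (1 + 3c + c²) (third MP moment). With σ² = 7 (so σ⁶ = 343) and c = 13/14 = 0.928571: E[X³] = 343 · (1 + 3·0.928571 + (0.928571)²) = 343 · 4.647959.

So E[X^3] = 1594.250000.


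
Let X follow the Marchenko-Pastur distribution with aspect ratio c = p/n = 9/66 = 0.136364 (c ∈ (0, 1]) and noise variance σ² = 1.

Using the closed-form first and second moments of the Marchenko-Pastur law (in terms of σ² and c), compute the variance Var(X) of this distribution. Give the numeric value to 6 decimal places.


Recall the MP moments m_1 = E[X] = σ² and m_2 = E[X²] = σ⁴ (1 + c).
m_1 = E[X] = σ² = 1, so m_1² = 1.
m_2 = E[X²] = σ⁴ (1 + c) = 1 · (1 + 0.136364) = 1 · 1.136364 = 1.136364.
(Note m_2 − m_1² simplifies to c · σ⁴ = 0.136364 · 1.)

Var(X) = m_2 − m_1² = 1.136364 − 1 = 0.136364.


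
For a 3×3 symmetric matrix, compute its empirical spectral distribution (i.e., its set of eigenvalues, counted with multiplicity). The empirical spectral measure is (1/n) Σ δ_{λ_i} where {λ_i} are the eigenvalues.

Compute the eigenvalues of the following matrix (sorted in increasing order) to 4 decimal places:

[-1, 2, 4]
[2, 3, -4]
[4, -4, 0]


Since M is real symmetric, all three eigenvalues are real; they are the roots of det(λI − M) = λ³ − (tr M) λ² + s λ − det M, where s is the sum of the principal 2×2 minors.
tr M = -1 + 3 + 0 = 2.
s = ((-1)·3 − 2²) + ((-1)·0 − 4²) + (3·0 − (-4)²) = -7 + (-16) + (-16) = -39.
det M (expand along row 1) = (-1)·(-16) − 2·16 + 4·(-20) = -96.
Characteristic polynomial: λ³ − 2λ² − 39λ + 96 = 0.
Substitute λ = y + (tr M)/3 = y + 0.666667 to remove the quadratic term: y³ + p·y + q = 0 with p = s − (tr M)²/3 = -40.333333 and q = −2(tr M)³/27 + (tr M)·s/3 − det M = 69.407407.
Three real roots ⇒ use the trigonometric (Viète) form: r = 2√(−p/3) = 7.333333, φ = arccos(3q/(p·r)) = arccos(-0.703982) = 2.351785 rad.
y_k = r·cos(φ/3 − 2πk/3) for k = 0, 1, 2 gives y = 5.193066, 1.887593, -7.080659.
λ_k = y_k + 0.666667 gives λ = 5.8597, 2.5543, -6.4140 (check: the sum is 2.0000 = tr M).

Eigenvalues sorted in increasing order: [-6.4140, 2.5543, 5.8597].


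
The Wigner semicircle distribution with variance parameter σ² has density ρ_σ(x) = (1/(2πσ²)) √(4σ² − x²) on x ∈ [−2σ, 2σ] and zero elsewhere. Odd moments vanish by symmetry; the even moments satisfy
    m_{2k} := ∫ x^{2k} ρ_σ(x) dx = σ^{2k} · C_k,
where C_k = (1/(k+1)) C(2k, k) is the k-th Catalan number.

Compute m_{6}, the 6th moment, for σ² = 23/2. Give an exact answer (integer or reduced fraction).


By the scaled semicircle moment identity, m_{2k} = σ^{2k} · C_k with k = 3.
C_3 = (1/(k+1)) · C(2k, k) = (1/4) · C(6, 3) = (1/4) · 20 = 5.
σ^{2k} = (σ²)^k = (23/2)^3 = 12167/8.

Therefore m_{6} = σ^{6} · C_3 = (12167/8) · 5 = 60835/8.


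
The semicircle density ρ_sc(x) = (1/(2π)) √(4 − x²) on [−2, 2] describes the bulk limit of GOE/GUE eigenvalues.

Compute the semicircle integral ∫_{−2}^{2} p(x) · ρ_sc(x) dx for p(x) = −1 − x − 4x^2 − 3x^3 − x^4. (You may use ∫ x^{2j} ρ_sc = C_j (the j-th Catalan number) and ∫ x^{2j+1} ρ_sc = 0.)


Write p(x) = Σ a_i x^i, split into monomials and integrate each against ρ_sc separately.
Using ∫ x^{2j} ρ_sc = C_j = (1/(j+1)) C(2j, j) (Catalan numbers) and ∫ x^{2j+1} ρ_sc = 0 (odd monomials vanish by symmetry):
  i = 0 (even): a_0 · C_{0} = -1 · 1 = -1
  i = 1 (odd): ∫ x^1 ρ_sc = 0 (vanishes)
  i = 2 (even): a_2 · C_{1} = -4 · 1 = -4
  i = 3 (odd): ∫ x^3 ρ_sc = 0 (vanishes)
  i = 4 (even): a_4 · C_{2} = -1 · 2 = -2

Summing the contributions: ∫_{−2}^{2} p(x) ρ_sc(x) dx = (-1) + (-4) + (-2) = -7.


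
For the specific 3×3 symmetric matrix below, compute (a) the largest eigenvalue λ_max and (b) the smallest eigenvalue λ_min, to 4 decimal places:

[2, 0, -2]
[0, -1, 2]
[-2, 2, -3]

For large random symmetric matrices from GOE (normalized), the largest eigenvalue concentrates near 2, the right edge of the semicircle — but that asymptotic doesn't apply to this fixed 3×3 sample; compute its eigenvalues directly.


Since M is real symmetric, all three eigenvalues are real; they are the roots of det(λI − M) = λ³ − (tr M) λ² + s λ − det M, where s is the sum of the principal 2×2 minors.
tr M = 2 + (-1) + (-3) = -2.
s = (2·(-1) − 0²) + (2·(-3) − (-2)²) + ((-1)·(-3) − 2²) = -2 + (-10) + (-1) = -13.
det M (expand along row 1) = 2·(-1) − 0·4 + (-2)·(-2) = 2.
Characteristic polynomial: λ³ + 2λ² − 13λ − 2 = 0.
Substitute λ = y + (tr M)/3 = y − 0.666667 to remove the quadratic term: y³ + p·y + q = 0 with p = s − (tr M)²/3 = -14.333333 and q = −2(tr M)³/27 + (tr M)·s/3 − det M = 7.259259.
Three real roots ⇒ use the trigonometric (Viète) form: r = 2√(−p/3) = 4.371626, φ = arccos(3q/(p·r)) = arccos(-0.347555) = 1.925758 rad.
y_k = r·cos(φ/3 − 2πk/3) for k = 0, 1, 2 gives y = 3.501445, 0.516048, -4.017493.
λ_k = y_k − 0.666667 gives λ = 2.8348, -0.1506, -4.6842 (check: the sum is -2.0000 = tr M).

Hence λ_max = 2.8348 and λ_min = -4.6842.


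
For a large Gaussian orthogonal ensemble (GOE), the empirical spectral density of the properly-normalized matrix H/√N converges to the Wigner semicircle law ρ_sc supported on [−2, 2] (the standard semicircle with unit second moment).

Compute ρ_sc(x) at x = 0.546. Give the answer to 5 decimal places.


ρ_sc(x) = (1/(2π)) √(4 − x²). With x = 0.546:
  4 − x² = 4 − (0.546)² = 4 − 0.298116 = 3.701884.
  √(4 − x²) = 1.924028.
  1/(2π) = 0.159155.
  ρ_sc(0.546) = 0.159155 · 1.924028 = 0.306219.

Rounded to 5 decimal places: ρ_sc(0.546) ≈ 0.30622.


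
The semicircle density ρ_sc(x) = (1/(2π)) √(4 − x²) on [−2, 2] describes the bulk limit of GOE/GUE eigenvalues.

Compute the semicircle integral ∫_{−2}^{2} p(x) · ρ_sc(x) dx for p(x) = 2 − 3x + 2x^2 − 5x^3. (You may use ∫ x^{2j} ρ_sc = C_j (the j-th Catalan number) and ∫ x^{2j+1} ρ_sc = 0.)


Write p(x) = Σ a_i x^i, split into monomials and integrate each against ρ_sc separately.
Using ∫ x^{2j} ρ_sc = C_j = (1/(j+1)) C(2j, j) (Catalan numbers) and ∫ x^{2j+1} ρ_sc = 0 (odd monomials vanish by symmetry):
  i = 0 (even): a_0 · C_{0} = 2 · 1 = 2
  i = 1 (odd): ∫ x^1 ρ_sc = 0 (vanishes)
  i = 2 (even): a_2 · C_{1} = 2 · 1 = 2
  i = 3 (odd): ∫ x^3 ρ_sc = 0 (vanishes)

Summing the contributions: ∫_{−2}^{2} p(x) ρ_sc(x) dx = 2 + 2 = 4.


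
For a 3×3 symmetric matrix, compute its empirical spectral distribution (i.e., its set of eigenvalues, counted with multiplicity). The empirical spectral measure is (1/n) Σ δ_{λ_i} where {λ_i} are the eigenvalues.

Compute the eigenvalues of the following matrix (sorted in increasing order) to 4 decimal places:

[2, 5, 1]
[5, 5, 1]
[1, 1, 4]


Since M is real symmetric, all three eigenvalues are real; they are the roots of det(λI − M) = λ³ − (tr M) λ² + s λ − det M, where s is the sum of the principal 2×2 minors.
tr M = 2 + 5 + 4 = 11.
s = (2·5 − 5²) + (2·4 − 1²) + (5·4 − 1²) = -15 + 7 + 19 = 11.
det M (expand along row 1) = 2·19 − 5·19 + 1·0 = -57.
Characteristic polynomial: λ³ − 11λ² + 11λ + 57 = 0.
Substitute λ = y + (tr M)/3 = y + 3.666667 to remove the quadratic term: y³ + p·y + q = 0 with p = s − (tr M)²/3 = -29.333333 and q = −2(tr M)³/27 + (tr M)·s/3 − det M = -1.259259.
Three real roots ⇒ use the trigonometric (Viète) form: r = 2√(−p/3) = 6.253888, φ = arccos(3q/(p·r)) = arccos(0.020593) = 1.550202 rad.
y_k = r·cos(φ/3 − 2πk/3) for k = 0, 1, 2 gives y = 5.437364, -0.042932, -5.394432.
λ_k = y_k + 3.666667 gives λ = 9.1040, 3.6237, -1.7278 (check: the sum is 11.0000 = tr M).

Eigenvalues sorted in increasing order: [-1.7278, 3.6237, 9.1040].


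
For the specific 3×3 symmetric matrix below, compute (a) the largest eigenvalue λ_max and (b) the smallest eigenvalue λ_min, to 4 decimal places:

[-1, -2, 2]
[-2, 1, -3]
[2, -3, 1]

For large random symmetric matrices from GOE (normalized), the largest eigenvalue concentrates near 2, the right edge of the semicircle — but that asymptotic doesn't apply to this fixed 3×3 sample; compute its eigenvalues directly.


Since M is real symmetric, all three eigenvalues are real; they are the roots of det(λI − M) = λ³ − (tr M) λ² + s λ − det M, where s is the sum of the principal 2×2 minors.
tr M = -1 + 1 + 1 = 1.
s = ((-1)·1 − (-2)²) + ((-1)·1 − 2²) + (1·1 − (-3)²) = -5 + (-5) + (-8) = -18.
det M (expand along row 1) = (-1)·(-8) − (-2)·4 + 2·4 = 24.
Characteristic polynomial: λ³ − λ² − 18λ − 24 = 0.
Substitute λ = y + (tr M)/3 = y + 0.333333 to remove the quadratic term: y³ + p·y + q = 0 with p = s − (tr M)²/3 = -18.333333 and q = −2(tr M)³/27 + (tr M)·s/3 − det M = -30.074074.
Three real roots ⇒ use the trigonometric (Viète) form: r = 2√(−p/3) = 4.944132, φ = arccos(3q/(p·r)) = arccos(0.995364) = 0.096327 rad.
y_k = r·cos(φ/3 − 2πk/3) for k = 0, 1, 2 gives y = 4.941584, -2.333333, -2.608251.
λ_k = y_k + 0.333333 gives λ = 5.2749, -2.0000, -2.2749 (check: the sum is 1.0000 = tr M).

Hence λ_max = 5.2749 and λ_min = -2.2749.


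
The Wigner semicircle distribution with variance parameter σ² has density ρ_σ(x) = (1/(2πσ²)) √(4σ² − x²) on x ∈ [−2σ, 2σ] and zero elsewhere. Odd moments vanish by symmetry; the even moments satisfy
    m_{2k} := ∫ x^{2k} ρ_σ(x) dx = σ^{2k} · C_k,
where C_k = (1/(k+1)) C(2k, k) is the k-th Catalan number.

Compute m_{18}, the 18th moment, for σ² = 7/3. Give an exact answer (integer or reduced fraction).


By the scaled semicircle moment identity, m_{2k} = σ^{2k} · C_k with k = 9.
C_9 = (1/(k+1)) · C(2k, k) = (1/10) · C(18, 9) = (1/10) · 48620 = 4862.
σ^{2k} = (σ²)^k = (7/3)^9 = 40353607/19683.

Therefore m_{18} = σ^{18} · C_9 = (40353607/19683) · 4862 = 196199237234/19683.


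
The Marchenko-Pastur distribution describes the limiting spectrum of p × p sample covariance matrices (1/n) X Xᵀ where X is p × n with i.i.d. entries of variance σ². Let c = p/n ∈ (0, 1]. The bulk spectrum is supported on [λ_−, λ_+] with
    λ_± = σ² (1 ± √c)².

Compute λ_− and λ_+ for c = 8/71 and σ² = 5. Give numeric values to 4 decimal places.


c = 8/71 = 0.112676; √c = 0.335673.
λ_− = σ² (1 − √c)² = 5 · (1 − 0.335673)² = 5 · (0.664327)² = 2.206655.
λ_+ = σ² (1 + √c)² = 5 · (1 + 0.335673)² = 5 · (1.335673)² = 8.920106.

Rounded to 4 decimal places: λ_− ≈ 2.2067, λ_+ ≈ 8.9201.


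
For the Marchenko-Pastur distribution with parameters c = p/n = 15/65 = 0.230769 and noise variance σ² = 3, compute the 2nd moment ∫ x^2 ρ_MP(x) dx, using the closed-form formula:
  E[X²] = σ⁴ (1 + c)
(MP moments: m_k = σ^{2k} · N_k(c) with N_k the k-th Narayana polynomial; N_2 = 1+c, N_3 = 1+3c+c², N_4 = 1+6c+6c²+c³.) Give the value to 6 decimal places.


E[X²] = σ⁴ (1 + c) (second MP moment). With σ² = 3 (so σ⁴ = 9) and c = 15/65 = 0.230769: E[X²] = 9 · (1 + 0.230769) = 9 · 1.230769.

So E[X^2] = 11.076923.


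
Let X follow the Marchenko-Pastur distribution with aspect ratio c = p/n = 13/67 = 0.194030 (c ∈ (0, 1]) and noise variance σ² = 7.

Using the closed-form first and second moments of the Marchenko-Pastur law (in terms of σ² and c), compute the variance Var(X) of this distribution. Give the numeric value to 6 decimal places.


Recall the MP moments m_1 = E[X] = σ² and m_2 = E[X²] = σ⁴ (1 + c).
m_1 = E[X] = σ² = 7, so m_1² = 49.
m_2 = E[X²] = σ⁴ (1 + c) = 49 · (1 + 0.194030) = 49 · 1.194030 = 58.507463.
(Note m_2 − m_1² simplifies to c · σ⁴ = 0.194030 · 49.)

Var(X) = m_2 − m_1² = 58.507463 − 49 = 9.507463.


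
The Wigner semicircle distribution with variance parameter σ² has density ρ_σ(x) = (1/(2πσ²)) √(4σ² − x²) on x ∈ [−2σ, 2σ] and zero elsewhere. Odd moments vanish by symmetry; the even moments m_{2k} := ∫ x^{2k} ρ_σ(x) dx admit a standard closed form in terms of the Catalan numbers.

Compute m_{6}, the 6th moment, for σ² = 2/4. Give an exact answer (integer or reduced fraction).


By the scaled semicircle moment identity, m_{2k} = σ^{2k} · C_k with k = 3.
C_3 = (1/(k+1)) · C(2k, k) = (1/4) · C(6, 3) = (1/4) · 20 = 5.
σ^{2k} = (σ²)^k = (2/4)^3 = 1/8.

Therefore m_{6} = σ^{6} · C_3 = (1/8) · 5 = 5/8.


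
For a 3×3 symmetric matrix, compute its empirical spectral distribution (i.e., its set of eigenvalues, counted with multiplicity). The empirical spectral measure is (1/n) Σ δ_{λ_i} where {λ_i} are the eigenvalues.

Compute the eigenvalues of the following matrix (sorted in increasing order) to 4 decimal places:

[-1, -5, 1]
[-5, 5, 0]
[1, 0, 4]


Since M is real symmetric, all three eigenvalues are real; they are the roots of det(λI − M) = λ³ − (tr M) λ² + s λ − det M, where s is the sum of the principal 2×2 minors.
tr M = -1 + 5 + 4 = 8.
s = ((-1)·5 − (-5)²) + ((-1)·4 − 1²) + (5·4 − 0²) = -30 + (-5) + 20 = -15.
det M (expand along row 1) = (-1)·20 − (-5)·(-20) + 1·(-5) = -125.
Characteristic polynomial: λ³ − 8λ² − 15λ + 125 = 0.
Substitute λ = y + (tr M)/3 = y + 2.666667 to remove the quadratic term: y³ + p·y + q = 0 with p = s − (tr M)²/3 = -36.333333 and q = −2(tr M)³/27 + (tr M)·s/3 − det M = 47.074074.
Three real roots ⇒ use the trigonometric (Viète) form: r = 2√(−p/3) = 6.960204, φ = arccos(3q/(p·r)) = arccos(-0.558439) = 2.163299 rad.
y_k = r·cos(φ/3 − 2πk/3) for k = 0, 1, 2 gives y = 5.227671, 1.365728, -6.593399.
λ_k = y_k + 2.666667 gives λ = 7.8943, 4.0324, -3.9267 (check: the sum is 8.0000 = tr M).

Eigenvalues sorted in increasing order: [-3.9267, 4.0324, 7.8943].


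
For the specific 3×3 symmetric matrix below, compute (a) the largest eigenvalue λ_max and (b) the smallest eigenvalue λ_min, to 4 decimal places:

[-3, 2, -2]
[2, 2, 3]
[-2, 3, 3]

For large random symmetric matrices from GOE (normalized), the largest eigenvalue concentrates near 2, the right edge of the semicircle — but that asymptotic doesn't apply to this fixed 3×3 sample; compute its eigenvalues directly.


Since M is real symmetric, all three eigenvalues are real; they are the roots of det(λI − M) = λ³ − (tr M) λ² + s λ − det M, where s is the sum of the principal 2×2 minors.
tr M = -3 + 2 + 3 = 2.
s = ((-3)·2 − 2²) + ((-3)·3 − (-2)²) + (2·3 − 3²) = -10 + (-13) + (-3) = -26.
det M (expand along row 1) = (-3)·(-3) − 2·12 + (-2)·10 = -35.
Characteristic polynomial: λ³ − 2λ² − 26λ + 35 = 0.
Substitute λ = y + (tr M)/3 = y + 0.666667 to remove the quadratic term: y³ + p·y + q = 0 with p = s − (tr M)²/3 = -27.333333 and q = −2(tr M)³/27 + (tr M)·s/3 − det M = 17.074074.
Three real roots ⇒ use the trigonometric (Viète) form: r = 2√(−p/3) = 6.036923, φ = arccos(3q/(p·r)) = arccos(-0.310420) = 1.886431 rad.
y_k = r·cos(φ/3 − 2πk/3) for k = 0, 1, 2 gives y = 4.882227, 0.633984, -5.516211.
λ_k = y_k + 0.666667 gives λ = 5.5489, 1.3007, -4.8495 (check: the sum is 2.0000 = tr M).

Hence λ_max = 5.5489 and λ_min = -4.8495.


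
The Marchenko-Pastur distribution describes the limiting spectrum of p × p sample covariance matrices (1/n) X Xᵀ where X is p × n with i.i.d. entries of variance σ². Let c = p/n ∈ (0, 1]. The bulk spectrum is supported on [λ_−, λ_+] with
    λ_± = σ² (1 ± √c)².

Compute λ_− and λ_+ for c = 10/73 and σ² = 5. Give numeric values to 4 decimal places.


c = 10/73 = 0.136986; √c = 0.370117.
λ_− = σ² (1 − √c)² = 5 · (1 − 0.370117)² = 5 · (0.629883)² = 1.983765.
λ_+ = σ² (1 + √c)² = 5 · (1 + 0.370117)² = 5 · (1.370117)² = 9.386098.

Rounded to 4 decimal places: λ_− ≈ 1.9838, λ_+ ≈ 9.3861.


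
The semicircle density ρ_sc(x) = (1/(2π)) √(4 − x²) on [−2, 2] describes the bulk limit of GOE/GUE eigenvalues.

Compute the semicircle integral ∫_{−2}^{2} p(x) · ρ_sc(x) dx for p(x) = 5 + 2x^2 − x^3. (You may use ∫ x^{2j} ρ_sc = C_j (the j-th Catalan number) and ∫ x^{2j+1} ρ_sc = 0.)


Write p(x) = Σ a_i x^i, split into monomials and integrate each against ρ_sc separately.
Using ∫ x^{2j} ρ_sc = C_j = (1/(j+1)) C(2j, j) (Catalan numbers) and ∫ x^{2j+1} ρ_sc = 0 (odd monomials vanish by symmetry):
  i = 0 (even): a_0 · C_{0} = 5 · 1 = 5
  i = 2 (even): a_2 · C_{1} = 2 · 1 = 2
  i = 3 (odd): ∫ x^3 ρ_sc = 0 (vanishes)

Summing the contributions: ∫_{−2}^{2} p(x) ρ_sc(x) dx = 5 + 2 = 7.


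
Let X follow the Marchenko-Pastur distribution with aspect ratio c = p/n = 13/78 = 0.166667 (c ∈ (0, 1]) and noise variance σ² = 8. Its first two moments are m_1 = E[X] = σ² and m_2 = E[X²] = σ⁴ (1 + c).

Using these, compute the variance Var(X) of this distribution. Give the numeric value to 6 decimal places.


m_1 = E[X] = σ² = 8, so m_1² = 64.
m_2 = E[X²] = σ⁴ (1 + c) = 64 · (1 + 0.166667) = 64 · 1.166667 = 74.666667.
(Note m_2 − m_1² simplifies to c · σ⁴ = 0.166667 · 64.)

Var(X) = m_2 − m_1² = 74.666667 − 64 = 10.666667.


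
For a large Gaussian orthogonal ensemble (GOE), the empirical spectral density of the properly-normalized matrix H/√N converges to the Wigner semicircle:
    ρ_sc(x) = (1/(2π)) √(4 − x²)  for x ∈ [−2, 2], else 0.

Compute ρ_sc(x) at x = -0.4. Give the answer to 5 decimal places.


ρ_sc(x) = (1/(2π)) √(4 − x²). With x = -0.4:
  4 − x² = 4 − (-0.4)² = 4 − 0.160000 = 3.840000.
  √(4 − x²) = 1.959592.
  1/(2π) = 0.159155.
  ρ_sc(-0.4) = 0.159155 · 1.959592 = 0.311879.

Rounded to 5 decimal places: ρ_sc(-0.4) ≈ 0.31188.


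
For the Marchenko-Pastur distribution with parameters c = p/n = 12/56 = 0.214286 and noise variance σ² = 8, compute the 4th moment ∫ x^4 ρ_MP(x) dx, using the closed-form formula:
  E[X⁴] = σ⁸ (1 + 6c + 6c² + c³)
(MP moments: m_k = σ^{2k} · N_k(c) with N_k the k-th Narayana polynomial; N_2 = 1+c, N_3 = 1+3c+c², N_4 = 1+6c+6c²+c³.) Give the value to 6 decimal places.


E[X⁴] = σ⁸ (1 + 6c + 6c² + c³) (fourth MP moment). With σ² = 8 (so σ⁸ = 4096) and c = 12/56 = 0.214286: E[X⁴] = 4096 · (1 + 6·0.214286 + 6·(0.214286)² + (0.214286)³) = 4096 · 2.571064.

So E[X^4] = 10531.078717.


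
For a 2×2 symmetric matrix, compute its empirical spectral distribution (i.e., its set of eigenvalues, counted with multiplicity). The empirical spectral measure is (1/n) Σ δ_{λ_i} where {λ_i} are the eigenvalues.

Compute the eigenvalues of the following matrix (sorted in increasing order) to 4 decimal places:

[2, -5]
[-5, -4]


Since M is real symmetric, both eigenvalues are real; they are the roots of det(λI − M) = λ² − (tr M) λ + det M.
tr M = 2 + (-4) = -2.
det M = 2·(-4) − (-5)² = -8 − 25 = -33.
Characteristic polynomial: λ² + 2λ − 33 = 0.
Discriminant Δ = (tr M)² − 4·det M = 4 − (-132) = 136; √Δ = 11.661904.
λ = (tr M ± √Δ)/2 = (-2 ± 11.661904)/2, giving (tr M − √Δ)/2 = -6.8310 and (tr M + √Δ)/2 = 4.8310.

Eigenvalues sorted in increasing order: [-6.8310, 4.8310].


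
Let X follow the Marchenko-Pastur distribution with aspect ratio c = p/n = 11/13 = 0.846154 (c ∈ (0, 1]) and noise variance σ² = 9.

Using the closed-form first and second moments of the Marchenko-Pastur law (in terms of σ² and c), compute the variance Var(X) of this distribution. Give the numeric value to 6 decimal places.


Recall the MP moments m_1 = E[X] = σ² and m_2 = E[X²] = σ⁴ (1 + c).
m_1 = E[X] = σ² = 9, so m_1² = 81.
m_2 = E[X²] = σ⁴ (1 + c) = 81 · (1 + 0.846154) = 81 · 1.846154 = 149.538462.
(Note m_2 − m_1² simplifies to c · σ⁴ = 0.846154 · 81.)

Var(X) = m_2 − m_1² = 149.538462 − 81 = 68.538462.


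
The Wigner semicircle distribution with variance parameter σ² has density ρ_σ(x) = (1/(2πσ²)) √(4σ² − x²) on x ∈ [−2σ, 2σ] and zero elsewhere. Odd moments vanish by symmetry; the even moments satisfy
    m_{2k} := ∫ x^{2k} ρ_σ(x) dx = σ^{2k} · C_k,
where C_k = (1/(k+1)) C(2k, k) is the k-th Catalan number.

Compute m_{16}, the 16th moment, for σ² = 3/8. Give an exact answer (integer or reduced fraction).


By the scaled semicircle moment identity, m_{2k} = σ^{2k} · C_k with k = 8.
C_8 = (1/(k+1)) · C(2k, k) = (1/9) · C(16, 8) = (1/9) · 12870 = 1430.
σ^{2k} = (σ²)^k = (3/8)^8 = 6561/16777216.

Therefore m_{16} = σ^{16} · C_8 = (6561/16777216) · 1430 = 4691115/8388608.


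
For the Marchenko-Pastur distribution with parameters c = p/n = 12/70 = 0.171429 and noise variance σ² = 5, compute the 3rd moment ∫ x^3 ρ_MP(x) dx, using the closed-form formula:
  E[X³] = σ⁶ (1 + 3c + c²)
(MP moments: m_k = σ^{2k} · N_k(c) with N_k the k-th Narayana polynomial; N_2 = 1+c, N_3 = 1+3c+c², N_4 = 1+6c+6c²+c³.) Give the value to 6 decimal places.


E[X³] = σ⁶ (1 + 3c + c²) (third MP moment). With σ² = 5 (so σ⁶ = 125) and c = 12/70 = 0.171429: E[X³] = 125 · (1 + 3·0.171429 + (0.171429)²) = 125 · 1.543673.

So E[X^3] = 192.959184.


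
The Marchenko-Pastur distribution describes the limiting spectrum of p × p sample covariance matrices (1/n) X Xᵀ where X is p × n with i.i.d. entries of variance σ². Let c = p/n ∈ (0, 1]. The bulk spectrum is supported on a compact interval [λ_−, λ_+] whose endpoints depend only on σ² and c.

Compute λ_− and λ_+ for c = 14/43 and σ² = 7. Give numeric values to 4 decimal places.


c = 14/43 = 0.325581; √c = 0.570597.
λ_− = σ² (1 − √c)² = 7 · (1 − 0.570597)² = 7 · (0.429403)² = 1.290706.
λ_+ = σ² (1 + √c)² = 7 · (1 + 0.570597)² = 7 · (1.570597)² = 17.267433.

Rounded to 4 decimal places: λ_− ≈ 1.2907, λ_+ ≈ 17.2674.


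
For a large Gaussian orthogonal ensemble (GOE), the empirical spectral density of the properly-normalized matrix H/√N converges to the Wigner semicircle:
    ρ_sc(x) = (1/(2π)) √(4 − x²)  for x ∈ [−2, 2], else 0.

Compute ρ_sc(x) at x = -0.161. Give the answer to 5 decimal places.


ρ_sc(x) = (1/(2π)) √(4 − x²). With x = -0.161:
  4 − x² = 4 − (-0.161)² = 4 − 0.025921 = 3.974079.
  √(4 − x²) = 1.993509.
  1/(2π) = 0.159155.
  ρ_sc(-0.161) = 0.159155 · 1.993509 = 0.317277.

Rounded to 5 decimal places: ρ_sc(-0.161) ≈ 0.31728.


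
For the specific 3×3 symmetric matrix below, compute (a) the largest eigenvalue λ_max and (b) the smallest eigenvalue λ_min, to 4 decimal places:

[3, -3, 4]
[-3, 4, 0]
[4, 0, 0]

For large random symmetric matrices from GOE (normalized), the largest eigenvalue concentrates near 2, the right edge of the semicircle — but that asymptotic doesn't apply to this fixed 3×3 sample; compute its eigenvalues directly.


Since M is real symmetric, all three eigenvalues are real; they are the roots of det(λI − M) = λ³ − (tr M) λ² + s λ − det M, where s is the sum of the principal 2×2 minors.
tr M = 3 + 4 + 0 = 7.
s = (3·4 − (-3)²) + (3·0 − 4²) + (4·0 − 0²) = 3 + (-16) + 0 = -13.
det M (expand along row 1) = 3·0 − (-3)·0 + 4·(-16) = -64.
Characteristic polynomial: λ³ − 7λ² − 13λ + 64 = 0.
Substitute λ = y + (tr M)/3 = y + 2.333333 to remove the quadratic term: y³ + p·y + q = 0 with p = s − (tr M)²/3 = -29.333333 and q = −2(tr M)³/27 + (tr M)·s/3 − det M = 8.259259.
Three real roots ⇒ use the trigonometric (Viète) form: r = 2√(−p/3) = 6.253888, φ = arccos(3q/(p·r)) = arccos(-0.135067) = 1.706278 rad.
y_k = r·cos(φ/3 − 2πk/3) for k = 0, 1, 2 gives y = 5.269337, 0.282333, -5.551670.
λ_k = y_k + 2.333333 gives λ = 7.6027, 2.6157, -3.2183 (check: the sum is 7.0000 = tr M).

Hence λ_max = 7.6027 and λ_min = -3.2183.


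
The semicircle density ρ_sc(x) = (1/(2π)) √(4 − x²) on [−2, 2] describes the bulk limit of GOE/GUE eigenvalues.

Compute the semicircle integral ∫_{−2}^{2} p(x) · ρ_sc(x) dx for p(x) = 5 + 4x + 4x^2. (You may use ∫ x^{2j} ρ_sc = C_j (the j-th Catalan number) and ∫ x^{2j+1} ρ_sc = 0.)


Write p(x) = Σ a_i x^i, split into monomials and integrate each against ρ_sc separately.
Using ∫ x^{2j} ρ_sc = C_j = (1/(j+1)) C(2j, j) (Catalan numbers) and ∫ x^{2j+1} ρ_sc = 0 (odd monomials vanish by symmetry):
  i = 0 (even): a_0 · C_{0} = 5 · 1 = 5
  i = 1 (odd): ∫ x^1 ρ_sc = 0 (vanishes)
  i = 2 (even): a_2 · C_{1} = 4 · 1 = 4

Summing the contributions: ∫_{−2}^{2} p(x) ρ_sc(x) dx = 5 + 4 = 9.


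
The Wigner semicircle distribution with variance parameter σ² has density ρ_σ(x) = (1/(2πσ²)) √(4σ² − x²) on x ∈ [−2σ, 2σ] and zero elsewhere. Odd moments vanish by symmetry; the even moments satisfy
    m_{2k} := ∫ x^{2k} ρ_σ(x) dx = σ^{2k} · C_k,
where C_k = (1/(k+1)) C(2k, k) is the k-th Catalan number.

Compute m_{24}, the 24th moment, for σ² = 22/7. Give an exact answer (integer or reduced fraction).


By the scaled semicircle moment identity, m_{2k} = σ^{2k} · C_k with k = 12.
C_12 = (1/(k+1)) · C(2k, k) = (1/13) · C(24, 12) = (1/13) · 2704156 = 208012.
σ^{2k} = (σ²)^k = (22/7)^12 = 12855002631049216/13841287201.

Therefore m_{24} = σ^{24} · C_12 = (12855002631049216/13841287201) · 208012 = 381999258184258502656/1977326743.


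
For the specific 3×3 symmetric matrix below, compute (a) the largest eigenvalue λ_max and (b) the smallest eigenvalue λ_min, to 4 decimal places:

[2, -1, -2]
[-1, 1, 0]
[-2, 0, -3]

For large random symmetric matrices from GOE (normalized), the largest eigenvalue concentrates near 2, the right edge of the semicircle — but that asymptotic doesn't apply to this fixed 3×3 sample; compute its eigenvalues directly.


Since M is real symmetric, all three eigenvalues are real; they are the roots of det(λI − M) = λ³ − (tr M) λ² + s λ − det M, where s is the sum of the principal 2×2 minors.
tr M = 2 + 1 + (-3) = 0.
s = (2·1 − (-1)²) + (2·(-3) − (-2)²) + (1·(-3) − 0²) = 1 + (-10) + (-3) = -12.
det M (expand along row 1) = 2·(-3) − (-1)·3 + (-2)·2 = -7.
Characteristic polynomial: λ³ − 12λ + 7 = 0.
Substitute λ = y + (tr M)/3 = y + 0.000000 to remove the quadratic term: y³ + p·y + q = 0 with p = s − (tr M)²/3 = -12.000000 and q = −2(tr M)³/27 + (tr M)·s/3 − det M = 7.000000.
Three real roots ⇒ use the trigonometric (Viète) form: r = 2√(−p/3) = 4.000000, φ = arccos(3q/(p·r)) = arccos(-0.437500) = 2.023613 rad.
y_k = r·cos(φ/3 − 2πk/3) for k = 0, 1, 2 gives y = 3.123983, 0.601466, -3.725449.
λ_k = y_k + 0.000000 gives λ = 3.1240, 0.6015, -3.7254 (check: the sum is 0.0000 = tr M).

Hence λ_max = 3.1240 and λ_min = -3.7254.


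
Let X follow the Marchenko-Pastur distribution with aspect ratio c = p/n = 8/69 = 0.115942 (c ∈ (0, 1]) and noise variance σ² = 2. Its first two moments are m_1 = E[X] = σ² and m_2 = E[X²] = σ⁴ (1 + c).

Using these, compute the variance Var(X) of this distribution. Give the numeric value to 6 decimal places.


m_1 = E[X] = σ² = 2, so m_1² = 4.
m_2 = E[X²] = σ⁴ (1 + c) = 4 · (1 + 0.115942) = 4 · 1.115942 = 4.463768.
(Note m_2 − m_1² simplifies to c · σ⁴ = 0.115942 · 4.)

Var(X) = m_2 − m_1² = 4.463768 − 4 = 0.463768.


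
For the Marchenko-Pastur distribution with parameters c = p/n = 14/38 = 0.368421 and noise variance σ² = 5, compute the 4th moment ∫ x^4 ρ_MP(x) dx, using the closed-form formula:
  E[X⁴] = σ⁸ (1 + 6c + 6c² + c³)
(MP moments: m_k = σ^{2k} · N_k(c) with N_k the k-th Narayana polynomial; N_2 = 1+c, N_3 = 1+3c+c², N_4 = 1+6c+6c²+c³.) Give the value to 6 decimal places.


E[X⁴] = σ⁸ (1 + 6c + 6c² + c³) (fourth MP moment). With σ² = 5 (so σ⁸ = 625) and c = 14/38 = 0.368421: E[X⁴] = 625 · (1 + 6·0.368421 + 6·(0.368421)² + (0.368421)³) = 625 · 4.074938.

So E[X^4] = 2546.836274.


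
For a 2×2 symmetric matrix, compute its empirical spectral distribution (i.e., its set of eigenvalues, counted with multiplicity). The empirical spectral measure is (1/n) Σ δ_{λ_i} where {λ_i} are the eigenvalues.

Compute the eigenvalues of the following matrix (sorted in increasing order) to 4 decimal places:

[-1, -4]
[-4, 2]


Since M is real symmetric, both eigenvalues are real; they are the roots of det(λI − M) = λ² − (tr M) λ + det M.
tr M = -1 + 2 = 1.
det M = (-1)·2 − (-4)² = -2 − 16 = -18.
Characteristic polynomial: λ² − λ − 18 = 0.
Discriminant Δ = (tr M)² − 4·det M = 1 − (-72) = 73; √Δ = 8.544004.
λ = (tr M ± √Δ)/2 = (1 ± 8.544004)/2, giving (tr M − √Δ)/2 = -3.7720 and (tr M + √Δ)/2 = 4.7720.

Eigenvalues sorted in increasing order: [-3.7720, 4.7720].


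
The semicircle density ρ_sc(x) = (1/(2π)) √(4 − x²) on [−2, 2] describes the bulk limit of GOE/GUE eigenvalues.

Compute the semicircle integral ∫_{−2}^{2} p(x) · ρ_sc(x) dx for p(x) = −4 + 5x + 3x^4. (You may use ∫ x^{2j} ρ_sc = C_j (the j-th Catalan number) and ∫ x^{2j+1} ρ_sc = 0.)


Write p(x) = Σ a_i x^i, split into monomials and integrate each against ρ_sc separately.
Using ∫ x^{2j} ρ_sc = C_j = (1/(j+1)) C(2j, j) (Catalan numbers) and ∫ x^{2j+1} ρ_sc = 0 (odd monomials vanish by symmetry):
  i = 0 (even): a_0 · C_{0} = -4 · 1 = -4
  i = 1 (odd): ∫ x^1 ρ_sc = 0 (vanishes)
  i = 4 (even): a_4 · C_{2} = 3 · 2 = 6

Summing the contributions: ∫_{−2}^{2} p(x) ρ_sc(x) dx = (-4) + 6 = 2.


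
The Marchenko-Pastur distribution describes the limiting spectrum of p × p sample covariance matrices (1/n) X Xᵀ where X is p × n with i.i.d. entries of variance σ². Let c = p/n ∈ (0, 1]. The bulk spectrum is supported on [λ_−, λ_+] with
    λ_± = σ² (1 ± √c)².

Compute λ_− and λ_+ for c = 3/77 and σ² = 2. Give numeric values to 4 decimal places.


c = 3/77 = 0.038961; √c = 0.197386.
λ_− = σ² (1 − √c)² = 2 · (1 − 0.197386)² = 2 · (0.802614)² = 1.288380.
λ_+ = σ² (1 + √c)² = 2 · (1 + 0.197386)² = 2 · (1.197386)² = 2.867464.

Rounded to 4 decimal places: λ_− ≈ 1.2884, λ_+ ≈ 2.8675.


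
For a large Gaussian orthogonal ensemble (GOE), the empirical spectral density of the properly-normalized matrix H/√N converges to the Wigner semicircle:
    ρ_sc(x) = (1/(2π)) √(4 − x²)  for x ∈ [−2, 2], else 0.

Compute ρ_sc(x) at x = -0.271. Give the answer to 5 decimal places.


ρ_sc(x) = (1/(2π)) √(4 − x²). With x = -0.271:
  4 − x² = 4 − (-0.271)² = 4 − 0.073441 = 3.926559.
  √(4 − x²) = 1.981555.
  1/(2π) = 0.159155.
  ρ_sc(-0.271) = 0.159155 · 1.981555 = 0.315374.

Rounded to 5 decimal places: ρ_sc(-0.271) ≈ 0.31537.


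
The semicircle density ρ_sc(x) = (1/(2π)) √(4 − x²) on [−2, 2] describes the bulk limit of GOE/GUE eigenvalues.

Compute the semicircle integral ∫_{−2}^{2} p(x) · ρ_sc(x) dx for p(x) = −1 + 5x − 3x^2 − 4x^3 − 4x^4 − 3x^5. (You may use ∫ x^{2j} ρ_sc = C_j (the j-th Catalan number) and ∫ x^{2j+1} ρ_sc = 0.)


Write p(x) = Σ a_i x^i, split into monomials and integrate each against ρ_sc separately.
Using ∫ x^{2j} ρ_sc = C_j = (1/(j+1)) C(2j, j) (Catalan numbers) and ∫ x^{2j+1} ρ_sc = 0 (odd monomials vanish by symmetry):
  i = 0 (even): a_0 · C_{0} = -1 · 1 = -1
  i = 1 (odd): ∫ x^1 ρ_sc = 0 (vanishes)
  i = 2 (even): a_2 · C_{1} = -3 · 1 = -3
  i = 3 (odd): ∫ x^3 ρ_sc = 0 (vanishes)
  i = 4 (even): a_4 · C_{2} = -4 · 2 = -8
  i = 5 (odd): ∫ x^5 ρ_sc = 0 (vanishes)

Summing the contributions: ∫_{−2}^{2} p(x) ρ_sc(x) dx = (-1) + (-3) + (-8) = -12.


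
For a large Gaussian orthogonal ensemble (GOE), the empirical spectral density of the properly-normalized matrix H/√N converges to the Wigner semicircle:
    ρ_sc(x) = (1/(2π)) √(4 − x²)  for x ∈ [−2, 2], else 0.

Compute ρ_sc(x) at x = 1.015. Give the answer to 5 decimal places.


ρ_sc(x) = (1/(2π)) √(4 − x²). With x = 1.015:
  4 − x² = 4 − (1.015)² = 4 − 1.030225 = 2.969775.
  √(4 − x²) = 1.723304.
  1/(2π) = 0.159155.
  ρ_sc(1.015) = 0.159155 · 1.723304 = 0.274272.

Rounded to 5 decimal places: ρ_sc(1.015) ≈ 0.27427.


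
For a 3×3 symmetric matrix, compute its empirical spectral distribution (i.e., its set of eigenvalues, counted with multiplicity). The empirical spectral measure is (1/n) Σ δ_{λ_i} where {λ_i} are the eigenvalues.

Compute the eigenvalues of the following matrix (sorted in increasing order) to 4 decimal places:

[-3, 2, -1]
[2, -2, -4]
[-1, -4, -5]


Since M is real symmetric, all three eigenvalues are real; they are the roots of det(λI − M) = λ³ − (tr M) λ² + s λ − det M, where s is the sum of the principal 2×2 minors.
tr M = -3 + (-2) + (-5) = -10.
s = ((-3)·(-2) − 2²) + ((-3)·(-5) − (-1)²) + ((-2)·(-5) − (-4)²) = 2 + 14 + (-6) = 10.
det M (expand along row 1) = (-3)·(-6) − 2·(-14) + (-1)·(-10) = 56.
Characteristic polynomial: λ³ + 10λ² + 10λ − 56 = 0.
Substitute λ = y + (tr M)/3 = y − 3.333333 to remove the quadratic term: y³ + p·y + q = 0 with p = s − (tr M)²/3 = -23.333333 and q = −2(tr M)³/27 + (tr M)·s/3 − det M = -15.259259.
Three real roots ⇒ use the trigonometric (Viète) form: r = 2√(−p/3) = 5.577734, φ = arccos(3q/(p·r)) = arccos(0.351739) = 1.211368 rad.
y_k = r·cos(φ/3 − 2πk/3) for k = 0, 1, 2 gives y = 5.129165, -0.666667, -4.462498.
λ_k = y_k − 3.333333 gives λ = 1.7958, -4.0000, -7.7958 (check: the sum is -10.0000 = tr M).

Eigenvalues sorted in increasing order: [-7.7958, -4.0000, 1.7958].


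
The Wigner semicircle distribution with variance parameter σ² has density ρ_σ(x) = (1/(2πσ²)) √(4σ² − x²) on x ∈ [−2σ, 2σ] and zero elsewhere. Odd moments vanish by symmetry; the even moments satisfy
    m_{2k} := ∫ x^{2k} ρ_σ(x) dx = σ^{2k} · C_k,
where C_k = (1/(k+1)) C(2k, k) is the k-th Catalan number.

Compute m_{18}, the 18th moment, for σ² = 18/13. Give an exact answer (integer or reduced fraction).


By the scaled semicircle moment identity, m_{2k} = σ^{2k} · C_k with k = 9.
C_9 = (1/(k+1)) · C(2k, k) = (1/10) · C(18, 9) = (1/10) · 48620 = 4862.
σ^{2k} = (σ²)^k = (18/13)^9 = 198359290368/10604499373.

Therefore m_{18} = σ^{18} · C_9 = (198359290368/10604499373) · 4862 = 74186374597632/815730721.


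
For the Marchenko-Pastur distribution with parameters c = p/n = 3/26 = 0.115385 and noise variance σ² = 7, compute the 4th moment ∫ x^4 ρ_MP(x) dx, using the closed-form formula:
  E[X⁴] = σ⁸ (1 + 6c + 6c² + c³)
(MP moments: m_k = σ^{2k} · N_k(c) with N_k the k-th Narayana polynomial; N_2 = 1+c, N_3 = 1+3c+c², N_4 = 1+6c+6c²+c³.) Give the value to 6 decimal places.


E[X⁴] = σ⁸ (1 + 6c + 6c² + c³) (fourth MP moment). With σ² = 7 (so σ⁸ = 2401) and c = 3/26 = 0.115385: E[X⁴] = 2401 · (1 + 6·0.115385 + 6·(0.115385)² + (0.115385)³) = 2401 · 1.773726.

So E[X^4] = 4258.715009.


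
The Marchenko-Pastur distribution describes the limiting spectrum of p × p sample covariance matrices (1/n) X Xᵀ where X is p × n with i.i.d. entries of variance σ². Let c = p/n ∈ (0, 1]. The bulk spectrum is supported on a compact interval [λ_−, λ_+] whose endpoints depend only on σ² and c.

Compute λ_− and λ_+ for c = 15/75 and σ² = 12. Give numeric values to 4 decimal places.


c = 15/75 = 0.200000; √c = 0.447214.
λ_− = σ² (1 − √c)² = 12 · (1 − 0.447214)² = 12 · (0.552786)² = 3.666874.
λ_+ = σ² (1 + √c)² = 12 · (1 + 0.447214)² = 12 · (1.447214)² = 25.133126.

Rounded to 4 decimal places: λ_− ≈ 3.6669, λ_+ ≈ 25.1331.
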